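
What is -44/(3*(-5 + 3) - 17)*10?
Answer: 440/23 ≈ 19.130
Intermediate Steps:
-44/(3*(-5 + 3) - 17)*10 = -44/(3*(-2) - 17)*10 = -44/(-6 - 17)*10 = -44/(-23)*10 = -44*(-1/23)*10 = (44/23)*10 = 440/23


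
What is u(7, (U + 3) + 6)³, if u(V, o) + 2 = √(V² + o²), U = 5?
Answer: -1478 + 1799*√5 ≈ 2544.7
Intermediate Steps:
u(V, o) = -2 + √(V² + o²)
u(7, (U + 3) + 6)³ = (-2 + √(7² + ((5 + 3) + 6)²))³ = (-2 + √(49 + (8 + 6)²))³ = (-2 + √(49 + 14²))³ = (-2 + √(49 + 196))³ = (-2 + √245)³ = (-2 + 7*√5)³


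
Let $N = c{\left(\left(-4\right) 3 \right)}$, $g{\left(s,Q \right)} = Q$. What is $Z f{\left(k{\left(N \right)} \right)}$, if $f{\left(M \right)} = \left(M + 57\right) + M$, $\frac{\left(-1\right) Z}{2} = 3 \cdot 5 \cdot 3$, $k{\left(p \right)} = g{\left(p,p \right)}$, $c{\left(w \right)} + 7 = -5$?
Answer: $-2970$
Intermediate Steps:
$c{\left(w \right)} = -12$ ($c{\left(w \right)} = -7 - 5 = -12$)
$N = -12$
$k{\left(p \right)} = p$
$Z = -90$ ($Z = - 2 \cdot 3 \cdot 5 \cdot 3 = - 2 \cdot 15 \cdot 3 = \left(-2\right) 45 = -90$)
$f{\left(M \right)} = 57 + 2 M$ ($f{\left(M \right)} = \left(57 + M\right) + M = 57 + 2 M$)
$Z f{\left(k{\left(N \right)} \right)} = - 90 \left(57 + 2 \left(-12\right)\right) = - 90 \left(57 - 24\right) = \left(-90\right) 33 = -2970$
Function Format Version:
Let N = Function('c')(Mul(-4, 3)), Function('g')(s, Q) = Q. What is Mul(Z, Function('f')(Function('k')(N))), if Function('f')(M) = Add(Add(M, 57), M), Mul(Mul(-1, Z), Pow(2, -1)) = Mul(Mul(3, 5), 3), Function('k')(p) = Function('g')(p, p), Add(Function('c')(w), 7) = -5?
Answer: -2970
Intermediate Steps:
Function('c')(w) = -12 (Function('c')(w) = Add(-7, -5) = -12)
N = -12
Function('k')(p) = p
Z = -90 (Z = Mul(-2, Mul(Mul(3, 5), 3)) = Mul(-2, Mul(15, 3)) = Mul(-2, 45) = -90)
Function('f')(M) = Add(57, Mul(2, M)) (Function('f')(M) = Add(Add(57, M), M) = Add(57, Mul(2, M)))
Mul(Z, Function('f')(Function('k')(N))) = Mul(-90, Add(57, Mul(2, -12))) = Mul(-90, Add(57, -24)) = Mul(-90, 33) = -2970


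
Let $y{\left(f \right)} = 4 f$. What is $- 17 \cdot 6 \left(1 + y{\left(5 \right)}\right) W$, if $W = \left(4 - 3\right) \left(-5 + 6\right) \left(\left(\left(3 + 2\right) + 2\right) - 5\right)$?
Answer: $-4284$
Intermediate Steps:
$W = 2$ ($W = 1 \cdot 1 \left(\left(5 + 2\right) - 5\right) = 1 \left(7 - 5\right) = 1 \cdot 2 = 2$)
$- 17 \cdot 6 \left(1 + y{\left(5 \right)}\right) W = - 17 \cdot 6 \left(1 + 4 \cdot 5\right) 2 = - 17 \cdot 6 \left(1 + 20\right) 2 = - 17 \cdot 6 \cdot 21 \cdot 2 = \left(-17\right) 126 \cdot 2 = \left(-2142\right) 2 = -4284$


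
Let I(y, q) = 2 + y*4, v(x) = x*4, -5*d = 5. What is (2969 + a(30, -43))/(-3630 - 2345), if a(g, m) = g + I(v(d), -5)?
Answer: -597/1195 ≈ -0.49958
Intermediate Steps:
d = -1 (d = -1/5*5 = -1)
v(x) = 4*x
I(y, q) = 2 + 4*y
a(g, m) = -14 + g (a(g, m) = g + (2 + 4*(4*(-1))) = g + (2 + 4*(-4)) = g + (2 - 16) = g - 14 = -14 + g)
(2969 + a(30, -43))/(-3630 - 2345) = (2969 + (-14 + 30))/(-3630 - 2345) = (2969 + 16)/(-5975) = 2985*(-1/5975) = -597/1195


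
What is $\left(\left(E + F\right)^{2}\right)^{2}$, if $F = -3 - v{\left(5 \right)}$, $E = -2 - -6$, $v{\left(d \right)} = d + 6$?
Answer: $10000$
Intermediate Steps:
$v{\left(d \right)} = 6 + d$
$E = 4$ ($E = -2 + 6 = 4$)
$F = -14$ ($F = -3 - \left(6 + 5\right) = -3 - 11 = -14$)
$\left(\left(E + F\right)^{2}\right)^{2} = \left(\left(4 - 14\right)^{2}\right)^{2} = \left(\left(-10\right)^{2}\right)^{2} = 100^{2} = 10000$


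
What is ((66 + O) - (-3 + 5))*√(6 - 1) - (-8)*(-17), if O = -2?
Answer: -136 + 62*√5 ≈ 2.6362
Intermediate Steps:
((66 + O) - (-3 + 5))*√(6 - 1) - (-8)*(-17) = ((66 - 2) - (-3 + 5))*√(6 - 1) - (-8)*(-17) = (64 - 1*2)*√5 - 1*136 = (64 - 2)*√5 - 136 = 62*√5 - 136 = -136 + 62*√5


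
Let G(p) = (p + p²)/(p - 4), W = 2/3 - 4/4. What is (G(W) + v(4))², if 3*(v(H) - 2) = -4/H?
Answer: 4489/1521 ≈ 2.9513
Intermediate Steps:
W = -⅓ (W = 2*(⅓) - 4*¼ = ⅔ - 1 = -⅓ ≈ -0.33333)
v(H) = 2 - 4/(3*H) (v(H) = 2 + (-4/H)/3 = 2 - 4/(3*H))
G(p) = (p + p²)/(-4 + p)
(G(W) + v(4))² = (-(1 - ⅓)/(3*(-4 - ⅓)) + (2 - 4/3/4))² = (-⅓*⅔/(-13/3) + (2 - 4/3*¼))² = (-⅓*(-3/13)*⅔ + (2 - ⅓))² = (2/39 + 5/3)² = (67/39)² = 4489/1521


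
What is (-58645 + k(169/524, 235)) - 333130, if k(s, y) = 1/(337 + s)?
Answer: -69248973151/176757 ≈ -3.9178e+5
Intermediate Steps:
(-58645 + k(169/524, 235)) - 333130 = (-58645 + 1/(337 + 169/524)) - 333130 = (-58645 + 1/(176757/524)) - 333130 = (-58645 + 524/176757) - 333130 = -10365913741/176757 - 333130 = -69248973151/176757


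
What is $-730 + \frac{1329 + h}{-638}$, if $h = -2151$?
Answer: $- \frac{232459}{319} \approx -728.71$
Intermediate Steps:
$-730 + \frac{1329 + h}{-638} = -730 + \frac{1329 - 2151}{-638} = -730 - - \frac{411}{319} = -730 + \frac{411}{319} = - \frac{232459}{319}$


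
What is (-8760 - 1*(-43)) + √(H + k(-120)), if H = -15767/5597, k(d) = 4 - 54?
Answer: -8717 + 7*I*√33766701/5597 ≈ -8717.0 + 7.2675*I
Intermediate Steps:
k(d) = -50
H = -15767/5597 (H = -15767*1/5597 = -15767/5597 ≈ -2.8170)
(-8760 - 1*(-43)) + √(H + k(-120)) = (-8760 - 1*(-43)) + √(-15767/5597 - 50) = (-8760 + 43) + √(-295617/5597) = -8717 + 7*I*√33766701/5597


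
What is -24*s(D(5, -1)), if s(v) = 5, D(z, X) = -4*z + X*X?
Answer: -120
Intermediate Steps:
D(z, X) = X² - 4*z (D(z, X) = -4*z + X² = X² - 4*z)
-24*s(D(5, -1)) = -24*5 = -120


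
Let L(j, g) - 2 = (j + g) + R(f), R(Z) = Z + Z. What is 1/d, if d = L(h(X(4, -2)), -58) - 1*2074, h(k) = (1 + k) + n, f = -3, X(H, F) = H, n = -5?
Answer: -1/2136 ≈ -0.00046816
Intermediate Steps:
R(Z) = 2*Z
h(k) = -4 + k (h(k) = (1 + k) - 5 = -4 + k)
L(j, g) = -4 + g + j (L(j, g) = 2 + ((j + g) + 2*(-3)) = 2 + ((g + j) - 6) = 2 + (-6 + g + j) = -4 + g + j)
d = -2136 (d = (-4 - 58 + (-4 + 4)) - 1*2074 = (-4 - 58 + 0) - 2074 = -62 - 2074 = -2136)
1/d = 1/(-2136) = -1/2136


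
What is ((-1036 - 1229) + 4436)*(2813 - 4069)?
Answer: -2726776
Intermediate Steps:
((-1036 - 1229) + 4436)*(2813 - 4069) = (-2265 + 4436)*(-1256) = 2171*(-1256) = -2726776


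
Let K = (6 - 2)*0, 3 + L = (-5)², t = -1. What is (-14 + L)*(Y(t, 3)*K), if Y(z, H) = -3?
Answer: 0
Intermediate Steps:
L = 22 (L = -3 + (-5)² = -3 + 25 = 22)
K = 0 (K = 4*0 = 0)
(-14 + L)*(Y(t, 3)*K) = (-14 + 22)*(-3*0) = 8*0 = 0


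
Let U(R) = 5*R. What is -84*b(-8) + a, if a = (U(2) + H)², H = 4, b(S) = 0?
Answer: 196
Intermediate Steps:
a = 196 (a = (5*2 + 4)² = (10 + 4)² = 14² = 196)
-84*b(-8) + a = -84*0 + 196 = 0 + 196 = 196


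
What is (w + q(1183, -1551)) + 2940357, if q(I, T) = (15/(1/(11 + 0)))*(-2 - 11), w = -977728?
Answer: 1960484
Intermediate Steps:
q(I, T) = -2145 (q(I, T) = (15/(1/11))*(-13) = (15*11)*(-13) = 165*(-13) = -2145)
(w + q(1183, -1551)) + 2940357 = (-977728 - 2145) + 2940357 = -979873 + 2940357 = 1960484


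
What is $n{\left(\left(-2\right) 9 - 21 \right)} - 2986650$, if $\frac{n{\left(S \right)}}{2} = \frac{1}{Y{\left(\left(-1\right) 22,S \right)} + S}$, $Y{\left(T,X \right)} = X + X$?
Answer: $- \frac{349438052}{117} \approx -2.9866 \cdot 10^{6}$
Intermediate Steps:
$Y{\left(T,X \right)} = 2 X$
$n{\left(S \right)} = \frac{2}{3 S}$ ($n{\left(S \right)} = \frac{2}{2 S + S} = \frac{2}{3 S}$)
$n{\left(\left(-2\right) 9 - 21 \right)} - 2986650 = \frac{2}{3 \left(\left(-2\right) 9 - 21\right)} - 2986650 = \frac{2}{3 \left(-18 - 21\right)} - 2986650 = \frac{2}{3 \left(-39\right)} - 2986650 = \frac{2}{3} \left(- \frac{1}{39}\right) - 2986650 = - \frac{2}{117} - 2986650 = - \frac{349438052}{117}$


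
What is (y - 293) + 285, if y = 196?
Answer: 188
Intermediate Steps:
(y - 293) + 285 = (196 - 293) + 285 = -97 + 285 = 188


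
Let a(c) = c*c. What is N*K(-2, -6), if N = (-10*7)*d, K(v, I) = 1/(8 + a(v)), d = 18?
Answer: -105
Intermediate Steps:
a(c) = c²
K(v, I) = 1/(8 + v²)
N = -1260 (N = -10*7*18 = -70*18 = -1260)
N*K(-2, -6) = -1260/(8 + (-2)²) = -1260/(8 + 4) = -1260/12 = -1260*1/12 = -105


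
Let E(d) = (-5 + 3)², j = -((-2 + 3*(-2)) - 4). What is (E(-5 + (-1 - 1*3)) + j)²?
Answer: 256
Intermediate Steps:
j = 12 (j = -((-2 - 6) - 4) = -(-8 - 4) = -1*(-12) = 12)
E(d) = 4 (E(d) = (-2)² = 4)
(E(-5 + (-1 - 1*3)) + j)² = (4 + 12)² = 16² = 256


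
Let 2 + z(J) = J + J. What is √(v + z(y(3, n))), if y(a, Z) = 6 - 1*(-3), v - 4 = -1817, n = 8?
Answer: I*√1797 ≈ 42.391*I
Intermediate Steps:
v = -1813 (v = 4 - 1817 = -1813)
y(a, Z) = 9 (y(a, Z) = 6 + 3 = 9)
z(J) = -2 + 2*J (z(J) = -2 + (J + J) = -2 + 2*J)
√(v + z(y(3, n))) = √(-1813 + (-2 + 2*9)) = √(-1813 + (-2 + 18)) = √(-1813 + 16) = √(-1797) = I*√1797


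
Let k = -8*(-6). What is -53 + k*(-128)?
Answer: -6197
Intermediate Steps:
k = 48
-53 + k*(-128) = -53 + 48*(-128) = -53 - 6144 = -6197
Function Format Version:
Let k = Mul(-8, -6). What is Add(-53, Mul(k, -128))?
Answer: -6197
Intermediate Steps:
k = 48
Add(-53, Mul(k, -128)) = Add(-53, Mul(48, -128)) = Add(-53, -6144) = -6197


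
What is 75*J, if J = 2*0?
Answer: 0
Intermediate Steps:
J = 0
75*J = 75*0 = 0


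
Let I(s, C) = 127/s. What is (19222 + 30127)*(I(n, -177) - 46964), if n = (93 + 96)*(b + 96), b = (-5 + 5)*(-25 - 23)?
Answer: -42051007787461/18144 ≈ -2.3176e+9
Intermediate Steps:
b = 0 (b = 0*(-48) = 0)
n = 18144 (n = (93 + 96)*(0 + 96) = 189*96 = 18144)
(19222 + 30127)*(I(n, -177) - 46964) = (19222 + 30127)*(127/18144 - 46964) = 49349*(127*(1/18144) - 46964) = 49349*(127/18144 - 46964) = 49349*(-852114689/18144) = -42051007787461/18144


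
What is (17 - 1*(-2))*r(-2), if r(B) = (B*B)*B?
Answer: -152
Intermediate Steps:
r(B) = B³ (r(B) = B²*B = B³)
(17 - 1*(-2))*r(-2) = (17 - 1*(-2))*(-2)³ = (17 + 2)*(-8) = 19*(-8) = -152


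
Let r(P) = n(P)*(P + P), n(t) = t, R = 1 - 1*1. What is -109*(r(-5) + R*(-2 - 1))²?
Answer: -272500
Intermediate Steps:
R = 0 (R = 1 - 1 = 0)
r(P) = 2*P² (r(P) = P*(P + P) = P*(2*P) = 2*P²)
-109*(r(-5) + R*(-2 - 1))² = -109*(2*(-5)² + 0*(-2 - 1))² = -109*(2*25 + 0*(-3))² = -109*(50 + 0)² = -109*50² = -109*2500 = -272500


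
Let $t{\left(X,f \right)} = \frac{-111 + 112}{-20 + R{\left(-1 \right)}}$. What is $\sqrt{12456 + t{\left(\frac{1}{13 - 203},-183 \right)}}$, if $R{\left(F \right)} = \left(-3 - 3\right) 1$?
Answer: $\frac{\sqrt{8420230}}{26} \approx 111.61$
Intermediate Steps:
$R{\left(F \right)} = -6$ ($R{\left(F \right)} = \left(-6\right) 1 = -6$)
$t{\left(X,f \right)} = - \frac{1}{26}$ ($t{\left(X,f \right)} = \frac{-111 + 112}{-20 - 6} = 1 \frac{1}{-26} = 1 \left(- \frac{1}{26}\right) = - \frac{1}{26}$)
$\sqrt{12456 + t{\left(\frac{1}{13 - 203},-183 \right)}} = \sqrt{12456 - \frac{1}{26}} = \sqrt{\frac{323855}{26}} = \frac{\sqrt{8420230}}{26}$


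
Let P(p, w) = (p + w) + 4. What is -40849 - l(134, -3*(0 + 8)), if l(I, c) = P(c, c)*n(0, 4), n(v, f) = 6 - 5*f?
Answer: -41465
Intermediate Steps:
P(p, w) = 4 + p + w
l(I, c) = -56 - 28*c (l(I, c) = (4 + c + c)*(6 - 5*4) = (4 + 2*c)*(6 - 20) = (4 + 2*c)*(-14) = -56 - 28*c)
-40849 - l(134, -3*(0 + 8)) = -40849 - (-56 - (-84)*(0 + 8)) = -40849 - (-56 - (-84)*8) = -40849 - (-56 - 28*(-24)) = -40849 - (-56 + 672) = -40849 - 1*616 = -40849 - 616 = -41465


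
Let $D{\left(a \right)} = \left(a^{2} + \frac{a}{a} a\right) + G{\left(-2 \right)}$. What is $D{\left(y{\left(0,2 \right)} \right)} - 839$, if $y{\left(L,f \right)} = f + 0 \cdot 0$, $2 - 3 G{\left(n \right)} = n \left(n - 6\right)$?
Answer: $- \frac{2513}{3} \approx -837.67$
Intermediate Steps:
$G{\left(n \right)} = \frac{2}{3} - \frac{n \left(-6 + n\right)}{3}$ ($G{\left(n \right)} = \frac{2}{3} - \frac{n \left(n - 6\right)}{3} = \frac{2}{3} - \frac{n \left(-6 + n\right)}{3}$)
$y{\left(L,f \right)} = f$ ($y{\left(L,f \right)} = f + 0 = f$)
$D{\left(a \right)} = - \frac{14}{3} + a + a^{2}$ ($D{\left(a \right)} = \left(a^{2} + \frac{a}{a} a\right) + \left(\frac{2}{3} + 2 \left(-2\right) - \frac{\left(-2\right)^{2}}{3}\right) = \left(a^{2} + 1 a\right) - \frac{14}{3} = \left(a^{2} + a\right) - \frac{14}{3} = \left(a + a^{2}\right) - \frac{14}{3} = - \frac{14}{3} + a + a^{2}$)
$D{\left(y{\left(0,2 \right)} \right)} - 839 = \left(- \frac{14}{3} + 2 + 2^{2}\right) - 839 = \left(- \frac{14}{3} + 2 + 4\right) - 839 = \frac{4}{3} - 839 = - \frac{2513}{3}$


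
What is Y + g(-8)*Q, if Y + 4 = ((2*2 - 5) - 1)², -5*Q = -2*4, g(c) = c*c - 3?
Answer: 488/5 ≈ 97.600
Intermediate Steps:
g(c) = -3 + c² (g(c) = c² - 3 = -3 + c²)
Q = 8/5 (Q = -(-2)*4/5 = -⅕*(-8) = 8/5 ≈ 1.6000)
Y = 0 (Y = -4 + ((2*2 - 5) - 1)² = -4 + ((4 - 5) - 1)² = -4 + (-1 - 1)² = -4 + (-2)² = -4 + 4 = 0)
Y + g(-8)*Q = 0 + (-3 + (-8)²)*(8/5) = 0 + (-3 + 64)*(8/5) = 0 + 61*(8/5) = 0 + 488/5 = 488/5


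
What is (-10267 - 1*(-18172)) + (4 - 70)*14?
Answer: 6981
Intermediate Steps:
(-10267 - 1*(-18172)) + (4 - 70)*14 = (-10267 + 18172) - 66*14 = 7905 - 924 = 6981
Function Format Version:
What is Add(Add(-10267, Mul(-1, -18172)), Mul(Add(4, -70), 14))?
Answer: 6981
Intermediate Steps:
Add(Add(-10267, Mul(-1, -18172)), Mul(Add(4, -70), 14)) = Add(Add(-10267, 18172), Mul(-66, 14)) = Add(7905, -924) = 6981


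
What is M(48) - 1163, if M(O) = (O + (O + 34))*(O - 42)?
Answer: -383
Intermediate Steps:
M(O) = (-42 + O)*(34 + 2*O) (M(O) = (O + (34 + O))*(-42 + O) = (34 + 2*O)*(-42 + O) = (-42 + O)*(34 + 2*O))
M(48) - 1163 = (-1428 - 50*48 + 2*48²) - 1163 = (-1428 - 2400 + 2*2304) - 1163 = (-1428 - 2400 + 4608) - 1163 = 780 - 1163 = -383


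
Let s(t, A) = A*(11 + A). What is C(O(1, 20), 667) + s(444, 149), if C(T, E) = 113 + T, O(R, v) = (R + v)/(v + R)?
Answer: 23954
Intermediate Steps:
O(R, v) = 1 (O(R, v) = (R + v)/(R + v) = 1)
C(O(1, 20), 667) + s(444, 149) = (113 + 1) + 149*(11 + 149) = 114 + 149*160 = 114 + 23840 = 23954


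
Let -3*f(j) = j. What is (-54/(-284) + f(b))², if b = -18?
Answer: 772641/20164 ≈ 38.318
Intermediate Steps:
f(j) = -j/3
(-54/(-284) + f(b))² = (-54/(-284) - ⅓*(-18))² = (-54*(-1/284) + 6)² = (27/142 + 6)² = (879/142)² = 772641/20164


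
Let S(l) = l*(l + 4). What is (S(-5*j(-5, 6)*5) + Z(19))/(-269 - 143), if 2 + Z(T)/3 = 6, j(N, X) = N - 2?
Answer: -31337/412 ≈ -76.061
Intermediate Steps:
j(N, X) = -2 + N
Z(T) = 12 (Z(T) = -6 + 3*6 = -6 + 18 = 12)
S(l) = l*(4 + l)
(S(-5*j(-5, 6)*5) + Z(19))/(-269 - 143) = ((-5*(-2 - 5)*5)*(4 - 5*(-2 - 5)*5) + 12)/(-269 - 143) = ((-5*(-7)*5)*(4 - 5*(-7)*5) + 12)/(-412) = ((35*5)*(4 + 35*5) + 12)*(-1/412) = (175*(4 + 175) + 12)*(-1/412) = (175*179 + 12)*(-1/412) = (31325 + 12)*(-1/412) = 31337*(-1/412) = -31337/412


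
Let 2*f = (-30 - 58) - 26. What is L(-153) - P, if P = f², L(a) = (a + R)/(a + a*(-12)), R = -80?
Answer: -5468300/1683 ≈ -3249.1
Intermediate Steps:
f = -57 (f = ((-30 - 58) - 26)/2 = (-88 - 26)/2 = (½)*(-114) = -57)
L(a) = -(-80 + a)/(11*a) (L(a) = (a - 80)/(a + a*(-12)) = (-80 + a)/(a - 12*a) = (-80 + a)/((-11*a)) = (-80 + a)*(-1/(11*a)) = -(-80 + a)/(11*a))
P = 3249 (P = (-57)² = 3249)
L(-153) - P = (1/11)*(80 - 1*(-153))/(-153) - 1*3249 = (1/11)*(-1/153)*(80 + 153) - 3249 = (1/11)*(-1/153)*233 - 3249 = -233/1683 - 3249 = -5468300/1683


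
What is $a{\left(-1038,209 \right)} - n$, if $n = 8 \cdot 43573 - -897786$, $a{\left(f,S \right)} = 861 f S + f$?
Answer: $-188034470$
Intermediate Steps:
$a{\left(f,S \right)} = f + 861 S f$ ($a{\left(f,S \right)} = 861 S f + f = f + 861 S f$)
$n = 1246370$ ($n = 348584 + 897786 = 1246370$)
$a{\left(-1038,209 \right)} - n = - 1038 \left(1 + 861 \cdot 209\right) - 1246370 = - 1038 \left(1 + 179949\right) - 1246370 = \left(-1038\right) 179950 - 1246370 = -186788100 - 1246370 = -188034470$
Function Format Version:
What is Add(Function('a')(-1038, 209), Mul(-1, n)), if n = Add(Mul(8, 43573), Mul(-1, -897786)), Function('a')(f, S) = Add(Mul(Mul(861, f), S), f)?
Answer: -188034470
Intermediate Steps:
Function('a')(f, S) = Add(f, Mul(861, S, f)) (Function('a')(f, S) = Add(Mul(861, S, f), f) = Add(f, Mul(861, S, f)))
n = 1246370 (n = Add(348584, 897786) = 1246370)
Add(Function('a')(-1038, 209), Mul(-1, n)) = Add(Mul(-1038, Add(1, Mul(861, 209))), Mul(-1, 1246370)) = Add(Mul(-1038, Add(1, 179949)), -1246370) = Add(Mul(-1038, 179950), -1246370) = Add(-186788100, -1246370) = -188034470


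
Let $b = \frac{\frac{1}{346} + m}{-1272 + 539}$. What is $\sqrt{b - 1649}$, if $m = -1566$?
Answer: $\frac{i \sqrt{105929707175646}}{253618} \approx 40.582 i$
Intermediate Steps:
$b = \frac{541835}{253618}$ ($b = \frac{\frac{1}{346} - 1566}{-1272 + 539} = \frac{\frac{1}{346} - 1566}{-733} = \left(- \frac{541835}{346}\right) \left(- \frac{1}{733}\right) = \frac{541835}{253618} \approx 2.1364$)
$\sqrt{b - 1649} = \sqrt{\frac{541835}{253618} - 1649} = \sqrt{- \frac{417674247}{253618}} = \frac{i \sqrt{105929707175646}}{253618}$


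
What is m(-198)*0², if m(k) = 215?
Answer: 0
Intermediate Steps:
m(-198)*0² = 215*0² = 215*0 = 0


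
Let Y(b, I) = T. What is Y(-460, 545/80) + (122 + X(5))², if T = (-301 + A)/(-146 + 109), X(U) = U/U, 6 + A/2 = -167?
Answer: 560420/37 ≈ 15146.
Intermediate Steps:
A = -346 (A = -12 + 2*(-167) = -12 - 334 = -346)
X(U) = 1
T = 647/37 (T = (-301 - 346)/(-146 + 109) = -647/(-37) = -647*(-1/37) = 647/37 ≈ 17.486)
Y(b, I) = 647/37
Y(-460, 545/80) + (122 + X(5))² = 647/37 + (122 + 1)² = 647/37 + 123² = 647/37 + 15129 = 560420/37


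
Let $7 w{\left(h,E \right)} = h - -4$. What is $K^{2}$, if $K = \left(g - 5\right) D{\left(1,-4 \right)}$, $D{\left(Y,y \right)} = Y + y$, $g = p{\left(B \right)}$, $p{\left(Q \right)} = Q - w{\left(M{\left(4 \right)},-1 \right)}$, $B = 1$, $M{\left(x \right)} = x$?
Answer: $\frac{11664}{49} \approx 238.04$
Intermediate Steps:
$w{\left(h,E \right)} = \frac{4}{7} + \frac{h}{7}$ ($w{\left(h,E \right)} = \frac{h - -4}{7} = \frac{h + 4}{7} = \frac{4 + h}{7} = \frac{4}{7} + \frac{h}{7}$)
$p{\left(Q \right)} = - \frac{8}{7} + Q$ ($p{\left(Q \right)} = Q - \left(\frac{4}{7} + \frac{1}{7} \cdot 4\right) = Q - \left(\frac{4}{7} + \frac{4}{7}\right) = Q - \frac{8}{7} = - \frac{8}{7} + Q$)
$g = - \frac{1}{7}$ ($g = - \frac{8}{7} + 1 = - \frac{1}{7} \approx -0.14286$)
$K = \frac{108}{7}$ ($K = \left(- \frac{1}{7} - 5\right) \left(1 - 4\right) = \left(- \frac{36}{7}\right) \left(-3\right) = \frac{108}{7} \approx 15.429$)
$K^{2} = \left(\frac{108}{7}\right)^{2} = \frac{11664}{49}$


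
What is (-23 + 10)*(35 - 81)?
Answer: 598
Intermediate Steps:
(-23 + 10)*(35 - 81) = -13*(-46) = 598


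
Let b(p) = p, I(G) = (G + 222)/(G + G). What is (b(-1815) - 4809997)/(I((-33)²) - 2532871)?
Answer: 3493375512/1838863909 ≈ 1.8997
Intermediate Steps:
I(G) = (222 + G)/(2*G) (I(G) = (222 + G)/((2*G)) = (222 + G)*(1/(2*G)) = (222 + G)/(2*G))
(b(-1815) - 4809997)/(I((-33)²) - 2532871) = (-1815 - 4809997)/((222 + (-33)²)/(2*((-33)²)) - 2532871) = -4811812/((½)*(222 + 1089)/1089 - 2532871) = -4811812/((½)*(1/1089)*1311 - 2532871) = -4811812/(437/726 - 2532871) = -4811812/(-1838863909/726) = -4811812*(-726/1838863909) = 3493375512/1838863909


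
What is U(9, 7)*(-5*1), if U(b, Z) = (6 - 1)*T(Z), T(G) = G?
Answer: -175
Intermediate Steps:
U(b, Z) = 5*Z (U(b, Z) = (6 - 1)*Z = 5*Z)
U(9, 7)*(-5*1) = (5*7)*(-5*1) = 35*(-5) = -175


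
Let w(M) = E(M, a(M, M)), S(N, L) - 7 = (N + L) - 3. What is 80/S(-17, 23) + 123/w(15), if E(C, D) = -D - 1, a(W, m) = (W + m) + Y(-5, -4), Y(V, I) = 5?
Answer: 55/12 ≈ 4.5833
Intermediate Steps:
S(N, L) = 4 + L + N (S(N, L) = 7 + ((N + L) - 3) = 7 + ((L + N) - 3) = 7 + (-3 + L + N) = 4 + L + N)
a(W, m) = 5 + W + m (a(W, m) = (W + m) + 5 = 5 + W + m)
E(C, D) = -1 - D
w(M) = -6 - 2*M (w(M) = -1 - (5 + M + M) = -1 - (5 + 2*M) = -1 + (-5 - 2*M) = -6 - 2*M)
80/S(-17, 23) + 123/w(15) = 80/(4 + 23 - 17) + 123/(-6 - 2*15) = 80/10 + 123/(-6 - 30) = 80*(⅒) + 123/(-36) = 8 + 123*(-1/36) = 8 - 41/12 = 55/12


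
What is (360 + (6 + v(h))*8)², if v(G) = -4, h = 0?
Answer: 141376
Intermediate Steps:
(360 + (6 + v(h))*8)² = (360 + (6 - 4)*8)² = (360 + 2*8)² = (360 + 16)² = 376² = 141376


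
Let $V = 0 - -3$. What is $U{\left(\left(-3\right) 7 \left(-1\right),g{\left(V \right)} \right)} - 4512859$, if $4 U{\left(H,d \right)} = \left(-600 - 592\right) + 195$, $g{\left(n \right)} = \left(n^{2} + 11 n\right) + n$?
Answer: $- \frac{18052433}{4} \approx -4.5131 \cdot 10^{6}$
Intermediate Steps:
$V = 3$ ($V = 0 + 3 = 3$)
$g{\left(n \right)} = n^{2} + 12 n$
$U{\left(H,d \right)} = - \frac{997}{4}$ ($U{\left(H,d \right)} = \frac{\left(-600 - 592\right) + 195}{4} = \frac{-1192 + 195}{4} = \frac{1}{4} \left(-997\right) = - \frac{997}{4}$)
$U{\left(\left(-3\right) 7 \left(-1\right),g{\left(V \right)} \right)} - 4512859 = - \frac{997}{4} - 4512859 = - \frac{18052433}{4}$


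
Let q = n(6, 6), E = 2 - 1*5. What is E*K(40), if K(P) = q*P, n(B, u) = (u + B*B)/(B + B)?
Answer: -420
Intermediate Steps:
E = -3 (E = 2 - 5 = -3)
n(B, u) = (u + B**2)/(2*B) (n(B, u) = (u + B**2)/((2*B)) = (u + B**2)*(1/(2*B)) = (u + B**2)/(2*B))
q = 7/2 (q = (1/2)*(6 + 6**2)/6 = (1/2)*(1/6)*(6 + 36) = (1/2)*(1/6)*42 = 7/2 ≈ 3.5000)
K(P) = 7*P/2
E*K(40) = -21*40/2 = -3*140 = -420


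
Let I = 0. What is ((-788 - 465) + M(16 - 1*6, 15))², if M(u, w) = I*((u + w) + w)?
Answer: 1570009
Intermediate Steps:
M(u, w) = 0 (M(u, w) = 0*((u + w) + w) = 0*(u + 2*w) = 0)
((-788 - 465) + M(16 - 1*6, 15))² = ((-788 - 465) + 0)² = (-1253 + 0)² = (-1253)² = 1570009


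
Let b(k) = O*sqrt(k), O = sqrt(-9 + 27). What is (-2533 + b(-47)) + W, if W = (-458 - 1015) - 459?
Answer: -4465 + 3*I*sqrt(94) ≈ -4465.0 + 29.086*I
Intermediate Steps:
W = -1932 (W = -1473 - 459 = -1932)
O = 3*sqrt(2) (O = sqrt(18) = 3*sqrt(2) ≈ 4.2426)
b(k) = 3*sqrt(2)*sqrt(k) (b(k) = (3*sqrt(2))*sqrt(k) = 3*sqrt(2)*sqrt(k))
(-2533 + b(-47)) + W = (-2533 + 3*sqrt(2)*sqrt(-47)) - 1932 = (-2533 + 3*sqrt(2)*(I*sqrt(47))) - 1932 = (-2533 + 3*I*sqrt(94)) - 1932 = -4465 + 3*I*sqrt(94)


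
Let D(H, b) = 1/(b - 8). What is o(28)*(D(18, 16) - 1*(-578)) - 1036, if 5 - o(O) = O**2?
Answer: -3611163/8 ≈ -4.5140e+5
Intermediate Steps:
D(H, b) = 1/(-8 + b)
o(O) = 5 - O**2
o(28)*(D(18, 16) - 1*(-578)) - 1036 = (5 - 1*28**2)*(1/(-8 + 16) - 1*(-578)) - 1036 = (5 - 1*784)*(1/8 + 578) - 1036 = (5 - 784)*(1/8 + 578) - 1036 = -779*4625/8 - 1036 = -3602875/8 - 1036 = -3611163/8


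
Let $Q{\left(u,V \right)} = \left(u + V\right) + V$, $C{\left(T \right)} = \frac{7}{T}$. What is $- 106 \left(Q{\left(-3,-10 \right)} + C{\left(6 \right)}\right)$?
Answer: $\frac{6943}{3} \approx 2314.3$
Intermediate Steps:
$Q{\left(u,V \right)} = u + 2 V$ ($Q{\left(u,V \right)} = \left(V + u\right) + V = u + 2 V$)
$- 106 \left(Q{\left(-3,-10 \right)} + C{\left(6 \right)}\right) = - 106 \left(\left(-3 + 2 \left(-10\right)\right) + \frac{7}{6}\right) = - 106 \left(\left(-3 - 20\right) + 7 \cdot \frac{1}{6}\right) = - 106 \left(-23 + \frac{7}{6}\right) = \left(-106\right) \left(- \frac{131}{6}\right) = \frac{6943}{3}$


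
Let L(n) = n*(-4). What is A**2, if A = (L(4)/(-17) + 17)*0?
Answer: 0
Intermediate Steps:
L(n) = -4*n
A = 0 (A = (-4*4/(-17) + 17)*0 = (-16*(-1/17) + 17)*0 = (16/17 + 17)*0 = (305/17)*0 = 0)
A**2 = 0**2 = 0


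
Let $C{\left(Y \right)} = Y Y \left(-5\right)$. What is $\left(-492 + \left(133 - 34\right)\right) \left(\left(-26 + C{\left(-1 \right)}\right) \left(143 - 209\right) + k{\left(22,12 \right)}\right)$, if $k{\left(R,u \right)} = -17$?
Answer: $-797397$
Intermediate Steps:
$C{\left(Y \right)} = - 5 Y^{2}$ ($C{\left(Y \right)} = Y^{2} \left(-5\right) = - 5 Y^{2}$)
$\left(-492 + \left(133 - 34\right)\right) \left(\left(-26 + C{\left(-1 \right)}\right) \left(143 - 209\right) + k{\left(22,12 \right)}\right) = \left(-492 + \left(133 - 34\right)\right) \left(\left(-26 - 5 \left(-1\right)^{2}\right) \left(143 - 209\right) - 17\right) = \left(-492 + \left(133 - 34\right)\right) \left(\left(-26 - 5\right) \left(-66\right) - 17\right) = \left(-492 + 99\right) \left(\left(-26 - 5\right) \left(-66\right) - 17\right) = - 393 \left(\left(-31\right) \left(-66\right) - 17\right) = - 393 \left(2046 - 17\right) = \left(-393\right) 2029 = -797397$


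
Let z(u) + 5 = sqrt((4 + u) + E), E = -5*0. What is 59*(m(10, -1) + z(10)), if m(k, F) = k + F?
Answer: 236 + 59*sqrt(14) ≈ 456.76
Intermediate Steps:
m(k, F) = F + k
E = 0
z(u) = -5 + sqrt(4 + u) (z(u) = -5 + sqrt((4 + u) + 0) = -5 + sqrt(4 + u))
59*(m(10, -1) + z(10)) = 59*((-1 + 10) + (-5 + sqrt(4 + 10))) = 59*(9 + (-5 + sqrt(14))) = 59*(4 + sqrt(14)) = 236 + 59*sqrt(14)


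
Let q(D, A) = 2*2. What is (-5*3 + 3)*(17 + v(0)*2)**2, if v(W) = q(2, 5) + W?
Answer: -7500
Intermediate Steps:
q(D, A) = 4
v(W) = 4 + W
(-5*3 + 3)*(17 + v(0)*2)**2 = (-5*3 + 3)*(17 + (4 + 0)*2)**2 = (-15 + 3)*(17 + 4*2)**2 = -12*(17 + 8)**2 = -12*25**2 = -12*625 = -7500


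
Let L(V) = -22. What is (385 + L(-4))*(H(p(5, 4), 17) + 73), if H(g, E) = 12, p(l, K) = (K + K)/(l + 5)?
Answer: 30855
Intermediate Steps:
p(l, K) = 2*K/(5 + l) (p(l, K) = (2*K)/(5 + l) = 2*K/(5 + l))
(385 + L(-4))*(H(p(5, 4), 17) + 73) = (385 - 22)*(12 + 73) = 363*85 = 30855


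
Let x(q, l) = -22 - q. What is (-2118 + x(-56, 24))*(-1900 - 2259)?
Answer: 8667356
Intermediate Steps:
(-2118 + x(-56, 24))*(-1900 - 2259) = (-2118 + (-22 - 1*(-56)))*(-1900 - 2259) = (-2118 + (-22 + 56))*(-4159) = (-2118 + 34)*(-4159) = -2084*(-4159) = 8667356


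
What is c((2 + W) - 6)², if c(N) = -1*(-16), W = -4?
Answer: 256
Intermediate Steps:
c(N) = 16
c((2 + W) - 6)² = 16² = 256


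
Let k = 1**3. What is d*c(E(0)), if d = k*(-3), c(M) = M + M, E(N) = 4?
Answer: -24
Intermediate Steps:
k = 1
c(M) = 2*M
d = -3 (d = 1*(-3) = -3)
d*c(E(0)) = -6*4 = -3*8 = -24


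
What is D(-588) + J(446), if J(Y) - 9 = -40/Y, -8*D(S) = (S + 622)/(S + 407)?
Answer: 1442379/161452 ≈ 8.9338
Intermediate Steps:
D(S) = -(622 + S)/(8*(407 + S)) (D(S) = -(S + 622)/(8*(S + 407)) = -(622 + S)/(8*(407 + S)))
J(Y) = 9 - 40/Y
D(-588) + J(446) = (-622 - 1*(-588))/(8*(407 - 588)) + (9 - 40/446) = (⅛)*(-622 + 588)/(-181) + (9 - 40*1/446) = (⅛)*(-1/181)*(-34) + (9 - 20/223) = 17/724 + 1987/223 = 1442379/161452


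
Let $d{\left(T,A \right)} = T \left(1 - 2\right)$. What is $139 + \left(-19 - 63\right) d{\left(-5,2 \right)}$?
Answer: $-271$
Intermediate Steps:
$d{\left(T,A \right)} = - T$ ($d{\left(T,A \right)} = T \left(-1\right) = - T$)
$139 + \left(-19 - 63\right) d{\left(-5,2 \right)} = 139 + \left(-19 - 63\right) \left(\left(-1\right) \left(-5\right)\right) = 139 - 410 = -271$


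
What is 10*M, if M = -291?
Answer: -2910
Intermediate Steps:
10*M = 10*(-291) = -2910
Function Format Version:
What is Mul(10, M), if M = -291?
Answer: -2910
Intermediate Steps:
Mul(10, M) = Mul(10, -291) = -2910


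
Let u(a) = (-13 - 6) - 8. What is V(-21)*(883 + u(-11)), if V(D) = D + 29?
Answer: 6848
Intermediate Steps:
V(D) = 29 + D
u(a) = -27 (u(a) = -19 - 8 = -27)
V(-21)*(883 + u(-11)) = (29 - 21)*(883 - 27) = 8*856 = 6848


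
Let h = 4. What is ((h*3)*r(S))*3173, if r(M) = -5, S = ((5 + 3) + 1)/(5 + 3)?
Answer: -190380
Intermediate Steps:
S = 9/8 (S = (8 + 1)/8 = 9*(1/8) = 9/8 ≈ 1.1250)
((h*3)*r(S))*3173 = ((4*3)*(-5))*3173 = (12*(-5))*3173 = -60*3173 = -190380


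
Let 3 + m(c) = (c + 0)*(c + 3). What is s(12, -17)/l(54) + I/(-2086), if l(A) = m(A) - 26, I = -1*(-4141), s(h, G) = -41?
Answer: -12711435/6360214 ≈ -1.9986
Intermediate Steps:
I = 4141
m(c) = -3 + c*(3 + c) (m(c) = -3 + (c + 0)*(c + 3) = -3 + c*(3 + c))
l(A) = -29 + A² + 3*A (l(A) = (-3 + A² + 3*A) - 26 = -29 + A² + 3*A)
s(12, -17)/l(54) + I/(-2086) = -41/(-29 + 54² + 3*54) + 4141/(-2086) = -41/(-29 + 2916 + 162) + 4141*(-1/2086) = -41/3049 - 4141/2086 = -12711435/6360214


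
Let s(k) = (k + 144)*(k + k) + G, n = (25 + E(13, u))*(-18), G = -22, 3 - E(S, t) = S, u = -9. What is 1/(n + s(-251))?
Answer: 1/53422 ≈ 1.8719e-5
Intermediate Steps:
E(S, t) = 3 - S
n = -270 (n = (25 + (3 - 1*13))*(-18) = (25 + (3 - 13))*(-18) = (25 - 10)*(-18) = 15*(-18) = -270)
s(k) = -22 + 2*k*(144 + k) (s(k) = (k + 144)*(k + k) - 22 = (144 + k)*(2*k) - 22 = 2*k*(144 + k) - 22 = -22 + 2*k*(144 + k))
1/(n + s(-251)) = 1/(-270 + (-22 + 2*(-251)**2 + 288*(-251))) = 1/(-270 + (-22 + 2*63001 - 72288)) = 1/(-270 + (-22 + 126002 - 72288)) = 1/(-270 + 53692) = 1/53422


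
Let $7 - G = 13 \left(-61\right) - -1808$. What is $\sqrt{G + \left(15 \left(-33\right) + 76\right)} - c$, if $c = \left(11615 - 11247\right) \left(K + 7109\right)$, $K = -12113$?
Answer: $1841472 + i \sqrt{1427} \approx 1.8415 \cdot 10^{6} + 37.776 i$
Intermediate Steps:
$G = -1008$ ($G = 7 - \left(13 \left(-61\right) - -1808\right) = 7 - \left(-793 + 1808\right) = 7 - 1015 = -1008$)
$c = -1841472$ ($c = \left(11615 - 11247\right) \left(-12113 + 7109\right) = 368 \left(-5004\right) = -1841472$)
$\sqrt{G + \left(15 \left(-33\right) + 76\right)} - c = \sqrt{-1008 + \left(15 \left(-33\right) + 76\right)} - -1841472 = \sqrt{-1008 + \left(-495 + 76\right)} + 1841472 = \sqrt{-1008 - 419} + 1841472 = \sqrt{-1427} + 1841472 = i \sqrt{1427} + 1841472 = 1841472 + i \sqrt{1427}$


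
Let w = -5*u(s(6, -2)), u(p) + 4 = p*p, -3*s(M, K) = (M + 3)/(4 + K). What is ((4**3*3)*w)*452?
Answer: 759360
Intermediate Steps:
s(M, K) = -(3 + M)/(3*(4 + K)) (s(M, K) = -(M + 3)/(3*(4 + K)) = -(3 + M)/(3*(4 + K)))
u(p) = -4 + p**2 (u(p) = -4 + p*p = -4 + p**2)
w = 35/4 (w = -5*(-4 + ((-3 - 1*6)/(3*(4 - 2)))**2) = -5*(-4 + ((1/3)*(-3 - 6)/2)**2) = -5*(-4 + ((1/3)*(1/2)*(-9))**2) = -5*(-4 + (-3/2)**2) = -5*(-4 + 9/4) = -5*(-7/4) = 35/4 ≈ 8.7500)
((4**3*3)*w)*452 = ((4**3*3)*(35/4))*452 = ((64*3)*(35/4))*452 = (192*(35/4))*452 = 1680*452 = 759360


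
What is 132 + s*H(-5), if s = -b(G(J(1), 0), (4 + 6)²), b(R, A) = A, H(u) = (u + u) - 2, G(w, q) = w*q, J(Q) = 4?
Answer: 1332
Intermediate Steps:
G(w, q) = q*w
H(u) = -2 + 2*u (H(u) = 2*u - 2 = -2 + 2*u)
s = -100 (s = -(4 + 6)² = -1*10² = -1*100 = -100)
132 + s*H(-5) = 132 - 100*(-2 + 2*(-5)) = 132 - 100*(-2 - 10) = 132 - 100*(-12) = 132 + 1200 = 1332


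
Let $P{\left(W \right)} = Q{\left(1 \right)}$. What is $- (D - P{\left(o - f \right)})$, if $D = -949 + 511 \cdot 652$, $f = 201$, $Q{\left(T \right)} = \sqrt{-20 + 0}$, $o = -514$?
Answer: $-332223 + 2 i \sqrt{5} \approx -3.3222 \cdot 10^{5} + 4.4721 i$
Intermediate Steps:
$Q{\left(T \right)} = 2 i \sqrt{5}$ ($Q{\left(T \right)} = \sqrt{-20} = 2 i \sqrt{5}$)
$P{\left(W \right)} = 2 i \sqrt{5}$
$D = 332223$ ($D = -949 + 333172 = 332223$)
$- (D - P{\left(o - f \right)}) = - (332223 - 2 i \sqrt{5}) = -332223 + 2 i \sqrt{5}$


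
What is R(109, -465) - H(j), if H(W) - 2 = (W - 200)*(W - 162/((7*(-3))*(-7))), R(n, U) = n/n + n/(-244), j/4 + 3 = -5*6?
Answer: -528351473/11956 ≈ -44191.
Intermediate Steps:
j = -132 (j = -12 + 4*(-5*6) = -12 + 4*(-30) = -12 - 120 = -132)
R(n, U) = 1 - n/244 (R(n, U) = 1 + n*(-1/244) = 1 - n/244)
H(W) = 2 + (-200 + W)*(-54/49 + W) (H(W) = 2 + (W - 200)*(W - 162/((7*(-3))*(-7))) = 2 + (-200 + W)*(W - 162/((-21*(-7)))) = 2 + (-200 + W)*(W - 162/147) = 2 + (-200 + W)*(W - 162*1/147) = 2 + (-200 + W)*(W - 54/49) = 2 + (-200 + W)*(-54/49 + W))
R(109, -465) - H(j) = (1 - 1/244*109) - (10898/49 + (-132)² - 9854/49*(-132)) = (1 - 109/244) - (10898/49 + 17424 + 1300728/49) = 135/244 - 1*2165402/49 = 135/244 - 2165402/49 = -528351473/11956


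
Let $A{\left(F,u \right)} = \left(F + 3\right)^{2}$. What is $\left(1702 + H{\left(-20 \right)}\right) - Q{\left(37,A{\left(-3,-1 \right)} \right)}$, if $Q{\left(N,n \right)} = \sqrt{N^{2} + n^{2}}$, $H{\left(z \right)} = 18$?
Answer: $1683$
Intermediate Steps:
$A{\left(F,u \right)} = \left(3 + F\right)^{2}$
$\left(1702 + H{\left(-20 \right)}\right) - Q{\left(37,A{\left(-3,-1 \right)} \right)} = \left(1702 + 18\right) - \sqrt{37^{2} + \left(\left(3 - 3\right)^{2}\right)^{2}} = 1720 - \sqrt{1369 + \left(0^{2}\right)^{2}} = 1720 - \sqrt{1369 + 0^{2}} = 1720 - \sqrt{1369 + 0} = 1720 - \sqrt{1369} = 1720 - 37 = 1683$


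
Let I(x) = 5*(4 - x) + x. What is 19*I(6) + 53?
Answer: -23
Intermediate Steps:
I(x) = 20 - 4*x (I(x) = (20 - 5*x) + x = 20 - 4*x)
19*I(6) + 53 = 19*(20 - 4*6) + 53 = 19*(20 - 24) + 53 = 19*(-4) + 53 = -76 + 53 = -23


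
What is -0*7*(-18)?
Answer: 0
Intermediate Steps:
-0*7*(-18) = -0*(-18) = -1*0 = 0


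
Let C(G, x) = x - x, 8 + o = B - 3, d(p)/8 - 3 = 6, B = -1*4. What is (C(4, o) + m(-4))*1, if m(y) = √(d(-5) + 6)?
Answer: √78 ≈ 8.8318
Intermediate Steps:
B = -4
d(p) = 72 (d(p) = 24 + 8*6 = 24 + 48 = 72)
m(y) = √78 (m(y) = √(72 + 6) = √78)
o = -15 (o = -8 + (-4 - 3) = -8 - 7 = -15)
C(G, x) = 0
(C(4, o) + m(-4))*1 = (0 + √78)*1 = √78*1 = √78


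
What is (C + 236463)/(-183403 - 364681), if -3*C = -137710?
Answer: -847099/1644252 ≈ -0.51519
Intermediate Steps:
C = 137710/3 (C = -1/3*(-137710) = 137710/3 ≈ 45903.)
(C + 236463)/(-183403 - 364681) = (137710/3 + 236463)/(-183403 - 364681) = (847099/3)/(-548084) = (847099/3)*(-1/548084) = -847099/1644252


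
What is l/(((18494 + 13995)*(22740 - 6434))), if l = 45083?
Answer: 45083/529765634 ≈ 8.5100e-5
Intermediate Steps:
l/(((18494 + 13995)*(22740 - 6434))) = 45083/(((18494 + 13995)*(22740 - 6434))) = 45083/((32489*16306)) = 45083/529765634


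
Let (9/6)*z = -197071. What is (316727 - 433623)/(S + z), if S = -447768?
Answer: 175344/868723 ≈ 0.20184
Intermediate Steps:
z = -394142/3 (z = (2/3)*(-197071) = -394142/3 ≈ -1.3138e+5)
(316727 - 433623)/(S + z) = (316727 - 433623)/(-447768 - 394142/3) = -116896/(-1737446/3) = -116896*(-3/1737446) = 175344/868723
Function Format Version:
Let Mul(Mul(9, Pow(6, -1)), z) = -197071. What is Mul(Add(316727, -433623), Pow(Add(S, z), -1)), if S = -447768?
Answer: Rational(175344, 868723) ≈ 0.20184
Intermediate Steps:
z = Rational(-394142, 3) (z = Mul(Rational(2, 3), -197071) = Rational(-394142, 3) ≈ -1.3138e+5)
Mul(Add(316727, -433623), Pow(Add(S, z), -1)) = Mul(Add(316727, -433623), Pow(Add(-447768, Rational(-394142, 3)), -1)) = Mul(-116896, Pow(Rational(-1737446, 3), -1)) = Mul(-116896, Rational(-3, 1737446)) = Rational(175344, 868723)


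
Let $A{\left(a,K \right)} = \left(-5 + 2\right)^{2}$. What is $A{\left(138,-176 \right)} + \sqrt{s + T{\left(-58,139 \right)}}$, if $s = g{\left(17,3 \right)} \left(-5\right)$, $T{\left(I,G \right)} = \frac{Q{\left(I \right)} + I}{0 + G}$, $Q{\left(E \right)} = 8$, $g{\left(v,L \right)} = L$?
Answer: $9 + \frac{i \sqrt{296765}}{139} \approx 9.0 + 3.9191 i$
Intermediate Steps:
$A{\left(a,K \right)} = 9$ ($A{\left(a,K \right)} = \left(-3\right)^{2} = 9$)
$T{\left(I,G \right)} = \frac{8 + I}{G}$ ($T{\left(I,G \right)} = \frac{8 + I}{0 + G} = \frac{8 + I}{G}$)
$s = -15$ ($s = 3 \left(-5\right) = -15$)
$A{\left(138,-176 \right)} + \sqrt{s + T{\left(-58,139 \right)}} = 9 + \sqrt{-15 + \frac{8 - 58}{139}} = 9 + \sqrt{-15 + \frac{1}{139} \left(-50\right)} = 9 + \sqrt{-15 - \frac{50}{139}} = 9 + \sqrt{- \frac{2135}{139}} = 9 + \frac{i \sqrt{296765}}{139}$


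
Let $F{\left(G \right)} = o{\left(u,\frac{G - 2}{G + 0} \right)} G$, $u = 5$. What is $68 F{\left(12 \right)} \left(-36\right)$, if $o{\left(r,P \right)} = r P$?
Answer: $-122400$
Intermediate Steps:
$o{\left(r,P \right)} = P r$
$F{\left(G \right)} = -10 + 5 G$ ($F{\left(G \right)} = \frac{G - 2}{G + 0} \cdot 5 G = \frac{-2 + G}{G} 5 G = \frac{5 \left(-2 + G\right)}{G} G = -10 + 5 G$)
$68 F{\left(12 \right)} \left(-36\right) = 68 \left(-10 + 5 \cdot 12\right) \left(-36\right) = 68 \left(-10 + 60\right) \left(-36\right) = 68 \cdot 50 \left(-36\right) = 3400 \left(-36\right) = -122400$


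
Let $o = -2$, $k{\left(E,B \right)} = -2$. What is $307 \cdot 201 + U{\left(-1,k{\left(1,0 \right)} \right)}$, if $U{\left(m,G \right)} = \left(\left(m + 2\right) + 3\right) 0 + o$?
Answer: $61705$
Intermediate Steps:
$U{\left(m,G \right)} = -2$ ($U{\left(m,G \right)} = \left(\left(m + 2\right) + 3\right) 0 - 2 = \left(\left(2 + m\right) + 3\right) 0 - 2 = \left(5 + m\right) 0 - 2 = 0 - 2 = -2$)
$307 \cdot 201 + U{\left(-1,k{\left(1,0 \right)} \right)} = 307 \cdot 201 - 2 = 61707 - 2 = 61705$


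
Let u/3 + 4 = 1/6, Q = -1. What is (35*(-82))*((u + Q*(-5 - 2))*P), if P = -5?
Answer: -64575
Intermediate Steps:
u = -23/2 (u = -12 + 3/6 = -12 + 3*(1/6) = -12 + 1/2 = -23/2 ≈ -11.500)
(35*(-82))*((u + Q*(-5 - 2))*P) = (35*(-82))*((-23/2 - (-5 - 2))*(-5)) = -2870*(-23/2 - 1*(-7))*(-5) = -2870*(-23/2 + 7)*(-5) = -(-12915)*(-5) = -2870*45/2 = -64575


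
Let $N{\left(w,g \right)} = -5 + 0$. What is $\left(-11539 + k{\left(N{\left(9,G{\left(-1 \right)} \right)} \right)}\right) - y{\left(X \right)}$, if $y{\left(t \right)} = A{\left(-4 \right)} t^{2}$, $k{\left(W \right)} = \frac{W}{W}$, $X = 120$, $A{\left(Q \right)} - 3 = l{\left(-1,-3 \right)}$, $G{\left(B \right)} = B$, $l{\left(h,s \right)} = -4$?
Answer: $2862$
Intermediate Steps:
$A{\left(Q \right)} = -1$ ($A{\left(Q \right)} = 3 - 4 = -1$)
$N{\left(w,g \right)} = -5$
$k{\left(W \right)} = 1$
$y{\left(t \right)} = - t^{2}$
$\left(-11539 + k{\left(N{\left(9,G{\left(-1 \right)} \right)} \right)}\right) - y{\left(X \right)} = \left(-11539 + 1\right) - - 120^{2} = -11538 - \left(-1\right) 14400 = -11538 - -14400 = -11538 + 14400 = 2862$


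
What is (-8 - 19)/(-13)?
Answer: 27/13 ≈ 2.0769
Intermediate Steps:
(-8 - 19)/(-13) = -1/13*(-27) = 27/13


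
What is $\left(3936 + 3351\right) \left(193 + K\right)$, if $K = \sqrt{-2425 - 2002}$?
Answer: $1406391 + 7287 i \sqrt{4427} \approx 1.4064 \cdot 10^{6} + 4.8485 \cdot 10^{5} i$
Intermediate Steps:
$K = i \sqrt{4427}$ ($K = \sqrt{-4427} = i \sqrt{4427} \approx 66.536 i$)
$\left(3936 + 3351\right) \left(193 + K\right) = \left(3936 + 3351\right) \left(193 + i \sqrt{4427}\right) = 7287 \left(193 + i \sqrt{4427}\right) = 1406391 + 7287 i \sqrt{4427}$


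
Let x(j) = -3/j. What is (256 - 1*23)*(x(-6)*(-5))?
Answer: -1165/2 ≈ -582.50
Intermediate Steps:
(256 - 1*23)*(x(-6)*(-5)) = (256 - 1*23)*(-3/(-6)*(-5)) = (256 - 23)*(-3*(-⅙)*(-5)) = 233*((½)*(-5)) = 233*(-5/2) = -1165/2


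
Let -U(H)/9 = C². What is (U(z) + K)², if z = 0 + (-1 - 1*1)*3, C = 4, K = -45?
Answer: 35721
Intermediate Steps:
z = -6 (z = 0 + (-1 - 1)*3 = 0 - 2*3 = 0 - 6 = -6)
U(H) = -144 (U(H) = -9*4² = -9*16 = -144)
(U(z) + K)² = (-144 - 45)² = (-189)² = 35721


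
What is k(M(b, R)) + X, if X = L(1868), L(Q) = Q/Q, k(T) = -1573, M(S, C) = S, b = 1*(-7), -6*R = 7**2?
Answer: -1572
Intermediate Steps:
R = -49/6 (R = -1/6*7**2 = -1/6*49 = -49/6 ≈ -8.1667)
b = -7
L(Q) = 1
X = 1
k(M(b, R)) + X = -1573 + 1 = -1572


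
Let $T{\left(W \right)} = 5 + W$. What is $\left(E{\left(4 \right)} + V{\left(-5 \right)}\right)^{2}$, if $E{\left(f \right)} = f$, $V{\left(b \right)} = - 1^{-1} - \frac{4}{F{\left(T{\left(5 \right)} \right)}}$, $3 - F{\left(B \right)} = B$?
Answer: $\frac{625}{49} \approx 12.755$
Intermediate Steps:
$F{\left(B \right)} = 3 - B$
$V{\left(b \right)} = - \frac{3}{7}$ ($V{\left(b \right)} = - 1^{-1} - \frac{4}{3 - \left(5 + 5\right)} = \left(-1\right) 1 - \frac{4}{3 - 10} = -1 - \frac{4}{3 - 10} = -1 - \frac{4}{-7} = -1 - - \frac{4}{7} = -1 + \frac{4}{7} = - \frac{3}{7}$)
$\left(E{\left(4 \right)} + V{\left(-5 \right)}\right)^{2} = \left(4 - \frac{3}{7}\right)^{2} = \left(\frac{25}{7}\right)^{2} = \frac{625}{49}$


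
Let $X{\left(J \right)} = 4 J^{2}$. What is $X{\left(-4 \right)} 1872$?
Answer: $119808$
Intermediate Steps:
$X{\left(-4 \right)} 1872 = 4 \left(-4\right)^{2} \cdot 1872 = 4 \cdot 16 \cdot 1872 = 64 \cdot 1872 = 119808$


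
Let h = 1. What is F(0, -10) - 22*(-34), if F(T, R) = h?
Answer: 749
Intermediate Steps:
F(T, R) = 1
F(0, -10) - 22*(-34) = 1 - 22*(-34) = 1 + 748 = 749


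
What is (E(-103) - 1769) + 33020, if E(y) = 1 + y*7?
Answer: 30531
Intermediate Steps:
E(y) = 1 + 7*y
(E(-103) - 1769) + 33020 = ((1 + 7*(-103)) - 1769) + 33020 = ((1 - 721) - 1769) + 33020 = (-720 - 1769) + 33020 = -2489 + 33020 = 30531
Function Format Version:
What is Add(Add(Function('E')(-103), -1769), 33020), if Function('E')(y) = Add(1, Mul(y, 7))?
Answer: 30531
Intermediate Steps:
Function('E')(y) = Add(1, Mul(7, y))
Add(Add(Function('E')(-103), -1769), 33020) = Add(Add(Add(1, Mul(7, -103)), -1769), 33020) = Add(Add(Add(1, -721), -1769), 33020) = Add(Add(-720, -1769), 33020) = Add(-2489, 33020) = 30531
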